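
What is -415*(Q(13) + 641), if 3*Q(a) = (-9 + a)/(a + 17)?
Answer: -2394301/9 ≈ -2.6603e+5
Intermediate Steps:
Q(a) = (-9 + a)/(3*(17 + a)) (Q(a) = ((-9 + a)/(a + 17))/3 = ((-9 + a)/(17 + a))/3 = (-9 + a)/(3*(17 + a)))
-415*(Q(13) + 641) = -415*((-9 + 13)/(3*(17 + 13)) + 641) = -415*((⅓)*4/30 + 641) = -415*((⅓)*(1/30)*4 + 641) = -415*(2/45 + 641) = -415*28847/45 = -2394301/9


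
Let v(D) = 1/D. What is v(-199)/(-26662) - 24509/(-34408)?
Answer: 65019183525/91279916552 ≈ 0.71231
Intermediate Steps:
v(-199)/(-26662) - 24509/(-34408) = 1/(-199*(-26662)) - 24509/(-34408) = -1/199*(-1/26662) - 24509*(-1/34408) = 1/5305738 + 24509/34408 = 65019183525/91279916552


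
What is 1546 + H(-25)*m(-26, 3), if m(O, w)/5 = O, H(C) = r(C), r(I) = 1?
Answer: 1416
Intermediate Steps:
H(C) = 1
m(O, w) = 5*O
1546 + H(-25)*m(-26, 3) = 1546 + 1*(5*(-26)) = 1546 + 1*(-130) = 1546 - 130 = 1416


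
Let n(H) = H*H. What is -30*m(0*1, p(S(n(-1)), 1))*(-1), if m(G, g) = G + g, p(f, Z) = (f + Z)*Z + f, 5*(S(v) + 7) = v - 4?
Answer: -426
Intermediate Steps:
n(H) = H²
S(v) = -39/5 + v/5 (S(v) = -7 + (v - 4)/5 = -7 + (-4 + v)/5 = -7 + (-⅘ + v/5) = -39/5 + v/5)
p(f, Z) = f + Z*(Z + f) (p(f, Z) = (Z + f)*Z + f = Z*(Z + f) + f = f + Z*(Z + f))
-30*m(0*1, p(S(n(-1)), 1))*(-1) = -30*(0*1 + ((-39/5 + (⅕)*(-1)²) + 1² + 1*(-39/5 + (⅕)*(-1)²)))*(-1) = -30*(0 + ((-39/5 + (⅕)*1) + 1 + 1*(-39/5 + (⅕)*1)))*(-1) = -30*(0 + ((-39/5 + ⅕) + 1 + 1*(-39/5 + ⅕)))*(-1) = -30*(0 + (-38/5 + 1 + 1*(-38/5)))*(-1) = -30*(0 + (-38/5 + 1 - 38/5))*(-1) = -30*(0 - 71/5)*(-1) = -(-426)*(-1) = -30*71/5 = -426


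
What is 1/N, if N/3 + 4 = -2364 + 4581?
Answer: 1/6639 ≈ 0.00015063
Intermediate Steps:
N = 6639 (N = -12 + 3*(-2364 + 4581) = -12 + 3*2217 = -12 + 6651 = 6639)
1/N = 1/6639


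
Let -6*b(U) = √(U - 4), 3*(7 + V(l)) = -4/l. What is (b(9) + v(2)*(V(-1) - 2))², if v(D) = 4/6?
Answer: 8509/324 + 46*√5/27 ≈ 30.072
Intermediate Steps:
v(D) = ⅔ (v(D) = 4*(⅙) = ⅔)
V(l) = -7 - 4/(3*l) (V(l) = -7 + (-4/l)/3 = -7 - 4/(3*l))
b(U) = -√(-4 + U)/6 (b(U) = -√(U - 4)/6 = -√(-4 + U)/6)
(b(9) + v(2)*(V(-1) - 2))² = (-√(-4 + 9)/6 + 2*((-7 - 4/3/(-1)) - 2)/3)² = (-√5/6 + 2*((-7 - 4/3*(-1)) - 2)/3)² = (-√5/6 + 2*((-7 + 4/3) - 2)/3)² = (-√5/6 + 2*(-17/3 - 2)/3)² = (-√5/6 + (⅔)*(-23/3))² = (-√5/6 - 46/9)² = (-46/9 - √5/6)²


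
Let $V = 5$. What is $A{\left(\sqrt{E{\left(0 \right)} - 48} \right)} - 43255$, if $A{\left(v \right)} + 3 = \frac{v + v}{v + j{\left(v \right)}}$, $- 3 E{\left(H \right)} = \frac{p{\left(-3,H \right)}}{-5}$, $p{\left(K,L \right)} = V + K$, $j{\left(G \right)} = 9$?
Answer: $\frac{2 \left(- 21628 \sqrt{10770} + 2919915 i\right)}{\sqrt{10770} - 135 i} \approx -43257.0 + 0.96638 i$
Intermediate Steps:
$p{\left(K,L \right)} = 5 + K$
$E{\left(H \right)} = \frac{2}{15}$ ($E{\left(H \right)} = - \frac{\left(5 - 3\right) \frac{1}{-5}}{3} = - \frac{2 \left(- \frac{1}{5}\right)}{3} = \left(- \frac{1}{3}\right) \left(- \frac{2}{5}\right) = \frac{2}{15}$)
$A{\left(v \right)} = -3 + \frac{2 v}{9 + v}$ ($A{\left(v \right)} = -3 + \frac{v + v}{v + 9} = -3 + \frac{2 v}{9 + v}$)
$A{\left(\sqrt{E{\left(0 \right)} - 48} \right)} - 43255 = \frac{-27 - \sqrt{\frac{2}{15} - 48}}{9 + \sqrt{\frac{2}{15} - 48}} - 43255 = \frac{-27 - \sqrt{- \frac{718}{15}}}{9 + \sqrt{- \frac{718}{15}}} - 43255 = \frac{-27 - \frac{i \sqrt{10770}}{15}}{9 + \frac{i \sqrt{10770}}{15}} - 43255 = -43255 + \frac{-27 - \frac{i \sqrt{10770}}{15}}{9 + \frac{i \sqrt{10770}}{15}}$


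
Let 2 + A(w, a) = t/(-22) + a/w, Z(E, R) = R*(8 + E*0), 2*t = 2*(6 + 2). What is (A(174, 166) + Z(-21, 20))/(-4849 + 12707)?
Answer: 151771/7520106 ≈ 0.020182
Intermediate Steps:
t = 8 (t = (2*(6 + 2))/2 = (2*8)/2 = (1/2)*16 = 8)
Z(E, R) = 8*R (Z(E, R) = R*(8 + 0) = R*8 = 8*R)
A(w, a) = -26/11 + a/w (A(w, a) = -2 + (8/(-22) + a/w) = -2 + (8*(-1/22) + a/w) = -2 + (-4/11 + a/w) = -26/11 + a/w)
(A(174, 166) + Z(-21, 20))/(-4849 + 12707) = ((-26/11 + 166/174) + 8*20)/(-4849 + 12707) = ((-26/11 + 166*(1/174)) + 160)/7858 = ((-26/11 + 83/87) + 160)*(1/7858) = (-1349/957 + 160)*(1/7858) = (151771/957)*(1/7858) = 151771/7520106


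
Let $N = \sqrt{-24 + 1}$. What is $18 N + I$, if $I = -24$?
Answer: $-24 + 18 i \sqrt{23} \approx -24.0 + 86.325 i$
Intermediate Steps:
$N = i \sqrt{23}$ ($N = \sqrt{-23} = i \sqrt{23} \approx 4.7958 i$)
$18 N + I = 18 i \sqrt{23} - 24 = -24 + 18 i \sqrt{23}$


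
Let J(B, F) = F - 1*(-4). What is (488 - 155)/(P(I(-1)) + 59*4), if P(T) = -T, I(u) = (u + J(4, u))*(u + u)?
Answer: 111/80 ≈ 1.3875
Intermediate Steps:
J(B, F) = 4 + F (J(B, F) = F + 4 = 4 + F)
I(u) = 2*u*(4 + 2*u) (I(u) = (u + (4 + u))*(u + u) = (4 + 2*u)*(2*u) = 2*u*(4 + 2*u))
(488 - 155)/(P(I(-1)) + 59*4) = (488 - 155)/(-4*(-1)*(2 - 1) + 59*4) = 333/(-4*(-1) + 236) = 333/(-1*(-4) + 236) = 333/(4 + 236) = 333/240 = 333*(1/240) = 111/80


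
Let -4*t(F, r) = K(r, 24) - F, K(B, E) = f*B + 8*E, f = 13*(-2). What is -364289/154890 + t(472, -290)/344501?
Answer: -125779050139/53359759890 ≈ -2.3572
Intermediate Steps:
f = -26
K(B, E) = -26*B + 8*E
t(F, r) = -48 + F/4 + 13*r/2 (t(F, r) = -((-26*r + 8*24) - F)/4 = -((-26*r + 192) - F)/4 = -((192 - 26*r) - F)/4 = -(192 - F - 26*r)/4 = -48 + F/4 + 13*r/2)
-364289/154890 + t(472, -290)/344501 = -364289/154890 + (-48 + (¼)*472 + (13/2)*(-290))/344501 = -364289*1/154890 + (-48 + 118 - 1885)*(1/344501) = -364289/154890 - 1815*1/344501 = -364289/154890 - 1815/344501 = -125779050139/53359759890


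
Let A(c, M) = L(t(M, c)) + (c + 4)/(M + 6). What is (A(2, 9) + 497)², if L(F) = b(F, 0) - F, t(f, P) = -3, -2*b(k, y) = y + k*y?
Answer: 6260004/25 ≈ 2.5040e+5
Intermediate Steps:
b(k, y) = -y/2 - k*y/2 (b(k, y) = -(y + k*y)/2 = -y/2 - k*y/2)
L(F) = -F (L(F) = -½*0*(1 + F) - F = 0 - F = -F)
A(c, M) = 3 + (4 + c)/(6 + M) (A(c, M) = -1*(-3) + (c + 4)/(M + 6) = 3 + (4 + c)/(6 + M))
(A(2, 9) + 497)² = ((22 + 2 + 3*9)/(6 + 9) + 497)² = ((22 + 2 + 27)/15 + 497)² = ((1/15)*51 + 497)² = (17/5 + 497)² = (2502/5)² = 6260004/25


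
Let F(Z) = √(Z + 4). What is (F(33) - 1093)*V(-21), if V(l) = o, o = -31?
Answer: 33883 - 31*√37 ≈ 33694.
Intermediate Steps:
F(Z) = √(4 + Z)
V(l) = -31
(F(33) - 1093)*V(-21) = (√(4 + 33) - 1093)*(-31) = (√37 - 1093)*(-31) = (-1093 + √37)*(-31) = 33883 - 31*√37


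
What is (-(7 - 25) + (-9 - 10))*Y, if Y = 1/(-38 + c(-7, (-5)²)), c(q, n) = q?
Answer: 1/45 ≈ 0.022222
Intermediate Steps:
Y = -1/45 (Y = 1/(-38 - 7) = 1/(-45) = -1/45 ≈ -0.022222)
(-(7 - 25) + (-9 - 10))*Y = (-(7 - 25) + (-9 - 10))*(-1/45) = (-1*(-18) - 19)*(-1/45) = (18 - 19)*(-1/45) = -1*(-1/45) = 1/45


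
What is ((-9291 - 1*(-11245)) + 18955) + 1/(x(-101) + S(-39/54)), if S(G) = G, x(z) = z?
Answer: 38284361/1831 ≈ 20909.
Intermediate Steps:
((-9291 - 1*(-11245)) + 18955) + 1/(x(-101) + S(-39/54)) = ((-9291 - 1*(-11245)) + 18955) + 1/(-101 - 39/54) = ((-9291 + 11245) + 18955) + 1/(-101 - 39*1/54) = (1954 + 18955) + 1/(-101 - 13/18) = 20909 + 1/(-1831/18) = 20909 - 18/1831 = 38284361/1831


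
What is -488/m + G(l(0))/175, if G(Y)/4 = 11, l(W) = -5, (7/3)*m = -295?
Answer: 127348/30975 ≈ 4.1113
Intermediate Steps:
m = -885/7 (m = (3/7)*(-295) = -885/7 ≈ -126.43)
G(Y) = 44 (G(Y) = 4*11 = 44)
-488/m + G(l(0))/175 = -488/(-885/7) + 44/175 = -488*(-7/885) + 44*(1/175) = 3416/885 + 44/175 = 127348/30975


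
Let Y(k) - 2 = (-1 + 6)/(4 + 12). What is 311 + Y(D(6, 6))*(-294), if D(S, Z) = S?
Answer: -2951/8 ≈ -368.88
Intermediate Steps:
Y(k) = 37/16 (Y(k) = 2 + (-1 + 6)/(4 + 12) = 2 + 5/16 = 37/16)
311 + Y(D(6, 6))*(-294) = 311 + (37/16)*(-294) = 311 - 5439/8 = -2951/8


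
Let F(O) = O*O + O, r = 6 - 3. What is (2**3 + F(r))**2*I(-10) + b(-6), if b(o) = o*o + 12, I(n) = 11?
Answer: 4448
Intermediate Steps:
r = 3
b(o) = 12 + o**2 (b(o) = o**2 + 12 = 12 + o**2)
F(O) = O + O**2 (F(O) = O**2 + O = O + O**2)
(2**3 + F(r))**2*I(-10) + b(-6) = (2**3 + 3*(1 + 3))**2*11 + (12 + (-6)**2) = (8 + 3*4)**2*11 + (12 + 36) = (8 + 12)**2*11 + 48 = 20**2*11 + 48 = 400*11 + 48 = 4400 + 48 = 4448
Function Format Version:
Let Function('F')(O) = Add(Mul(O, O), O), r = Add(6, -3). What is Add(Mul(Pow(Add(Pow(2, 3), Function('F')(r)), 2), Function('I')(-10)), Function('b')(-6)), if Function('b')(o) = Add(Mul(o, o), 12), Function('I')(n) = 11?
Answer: 4448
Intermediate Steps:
r = 3
Function('b')(o) = Add(12, Pow(o, 2)) (Function('b')(o) = Add(Pow(o, 2), 12) = Add(12, Pow(o, 2)))
Function('F')(O) = Add(O, Pow(O, 2)) (Function('F')(O) = Add(Pow(O, 2), O) = Add(O, Pow(O, 2)))
Add(Mul(Pow(Add(Pow(2, 3), Function('F')(r)), 2), Function('I')(-10)), Function('b')(-6)) = Add(Mul(Pow(Add(Pow(2, 3), Mul(3, Add(1, 3))), 2), 11), Add(12, Pow(-6, 2))) = Add(Mul(Pow(Add(8, Mul(3, 4)), 2), 11), Add(12, 36)) = Add(Mul(Pow(Add(8, 12), 2), 11), 48) = Add(Mul(Pow(20, 2), 11), 48) = Add(Mul(400, 11), 48) = Add(4400, 48) = 4448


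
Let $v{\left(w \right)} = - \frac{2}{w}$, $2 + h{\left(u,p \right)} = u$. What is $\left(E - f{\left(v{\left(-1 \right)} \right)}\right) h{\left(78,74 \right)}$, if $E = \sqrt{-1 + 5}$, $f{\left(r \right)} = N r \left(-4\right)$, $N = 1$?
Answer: $760$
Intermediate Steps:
$h{\left(u,p \right)} = -2 + u$
$f{\left(r \right)} = - 4 r$ ($f{\left(r \right)} = 1 r \left(-4\right) = r \left(-4\right) = - 4 r$)
$E = 2$ ($E = \sqrt{4} = 2$)
$\left(E - f{\left(v{\left(-1 \right)} \right)}\right) h{\left(78,74 \right)} = \left(2 - - 4 \left(- \frac{2}{-1}\right)\right) \left(-2 + 78\right) = \left(2 - - 4 \left(\left(-2\right) \left(-1\right)\right)\right) 76 = \left(2 - \left(-4\right) 2\right) 76 = \left(2 - -8\right) 76 = \left(2 + 8\right) 76 = 10 \cdot 76 = 760$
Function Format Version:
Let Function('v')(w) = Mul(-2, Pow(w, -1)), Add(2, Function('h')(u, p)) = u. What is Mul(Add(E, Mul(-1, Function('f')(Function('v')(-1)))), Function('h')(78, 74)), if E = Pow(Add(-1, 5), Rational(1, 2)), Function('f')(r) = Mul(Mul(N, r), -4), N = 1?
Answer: 760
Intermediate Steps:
Function('h')(u, p) = Add(-2, u)
Function('f')(r) = Mul(-4, r) (Function('f')(r) = Mul(Mul(1, r), -4) = Mul(r, -4) = Mul(-4, r))
E = 2 (E = Pow(4, Rational(1, 2)) = 2)
Mul(Add(E, Mul(-1, Function('f')(Function('v')(-1)))), Function('h')(78, 74)) = Mul(Add(2, Mul(-1, Mul(-4, Mul(-2, Pow(-1, -1))))), Add(-2, 78)) = Mul(Add(2, Mul(-1, Mul(-4, Mul(-2, -1)))), 76) = Mul(Add(2, Mul(-1, Mul(-4, 2))), 76) = Mul(Add(2, Mul(-1, -8)), 76) = Mul(Add(2, 8), 76) = Mul(10, 76) = 760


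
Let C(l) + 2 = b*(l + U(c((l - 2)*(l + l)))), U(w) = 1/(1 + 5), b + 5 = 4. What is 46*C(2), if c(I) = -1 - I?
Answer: -575/3 ≈ -191.67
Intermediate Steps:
b = -1 (b = -5 + 4 = -1)
U(w) = ⅙ (U(w) = 1/6 = ⅙)
C(l) = -13/6 - l (C(l) = -2 - (l + ⅙) = -2 - (⅙ + l) = -2 + (-⅙ - l) = -13/6 - l)
46*C(2) = 46*(-13/6 - 1*2) = 46*(-13/6 - 2) = 46*(-25/6) = -575/3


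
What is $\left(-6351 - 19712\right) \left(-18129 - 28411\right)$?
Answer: $1212972020$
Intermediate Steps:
$\left(-6351 - 19712\right) \left(-18129 - 28411\right) = \left(-26063\right) \left(-46540\right) = 1212972020$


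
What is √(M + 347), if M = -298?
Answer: 7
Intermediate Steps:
√(M + 347) = √(-298 + 347) = √49 = 7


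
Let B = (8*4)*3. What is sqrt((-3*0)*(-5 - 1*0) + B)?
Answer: 4*sqrt(6) ≈ 9.7980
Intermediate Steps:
B = 96 (B = 32*3 = 96)
sqrt((-3*0)*(-5 - 1*0) + B) = sqrt((-3*0)*(-5 - 1*0) + 96) = sqrt(0*(-5 + 0) + 96) = sqrt(0*(-5) + 96) = sqrt(0 + 96) = sqrt(96) = 4*sqrt(6)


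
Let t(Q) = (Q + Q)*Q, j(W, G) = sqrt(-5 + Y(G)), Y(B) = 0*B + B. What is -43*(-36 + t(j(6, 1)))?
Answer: 1892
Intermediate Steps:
Y(B) = B (Y(B) = 0 + B = B)
j(W, G) = sqrt(-5 + G)
t(Q) = 2*Q**2 (t(Q) = (2*Q)*Q = 2*Q**2)
-43*(-36 + t(j(6, 1))) = -43*(-36 + 2*(sqrt(-5 + 1))**2) = -43*(-36 + 2*(sqrt(-4))**2) = -43*(-36 + 2*(2*I)**2) = -43*(-36 + 2*(-4)) = -43*(-36 - 8) = -43*(-44) = 1892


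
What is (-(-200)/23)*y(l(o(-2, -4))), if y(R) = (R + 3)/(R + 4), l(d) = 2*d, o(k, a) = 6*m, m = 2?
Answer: 1350/161 ≈ 8.3851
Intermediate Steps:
o(k, a) = 12 (o(k, a) = 6*2 = 12)
y(R) = (3 + R)/(4 + R)
(-(-200)/23)*y(l(o(-2, -4))) = (-(-200)/23)*((3 + 2*12)/(4 + 2*12)) = (-(-200)/23)*((3 + 24)/(4 + 24)) = (-40*(-5/23))*(27/28) = 200*((1/28)*27)/23 = (200/23)*(27/28) = 1350/161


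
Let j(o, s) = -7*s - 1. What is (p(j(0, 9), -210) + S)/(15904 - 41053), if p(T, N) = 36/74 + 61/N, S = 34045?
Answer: -264531173/195407730 ≈ -1.3537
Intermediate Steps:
j(o, s) = -1 - 7*s
p(T, N) = 18/37 + 61/N (p(T, N) = 36*(1/74) + 61/N = 18/37 + 61/N)
(p(j(0, 9), -210) + S)/(15904 - 41053) = ((18/37 + 61/(-210)) + 34045)/(15904 - 41053) = ((18/37 + 61*(-1/210)) + 34045)/(-25149) = ((18/37 - 61/210) + 34045)*(-1/25149) = (1523/7770 + 34045)*(-1/25149) = (264531173/7770)*(-1/25149) = -264531173/195407730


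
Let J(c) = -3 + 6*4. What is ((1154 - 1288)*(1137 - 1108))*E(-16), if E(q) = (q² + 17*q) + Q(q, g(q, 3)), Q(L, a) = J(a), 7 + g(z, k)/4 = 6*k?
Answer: -19430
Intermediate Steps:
J(c) = 21 (J(c) = -3 + 24 = 21)
g(z, k) = -28 + 24*k (g(z, k) = -28 + 4*(6*k) = -28 + 24*k)
Q(L, a) = 21
E(q) = 21 + q² + 17*q (E(q) = (q² + 17*q) + 21 = 21 + q² + 17*q)
((1154 - 1288)*(1137 - 1108))*E(-16) = ((1154 - 1288)*(1137 - 1108))*(21 + (-16)² + 17*(-16)) = (-134*29)*(21 + 256 - 272) = -3886*5 = -19430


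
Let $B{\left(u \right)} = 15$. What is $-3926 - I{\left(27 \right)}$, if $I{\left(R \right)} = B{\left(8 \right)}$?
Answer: $-3941$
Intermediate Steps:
$I{\left(R \right)} = 15$
$-3926 - I{\left(27 \right)} = -3926 - 15 = -3941$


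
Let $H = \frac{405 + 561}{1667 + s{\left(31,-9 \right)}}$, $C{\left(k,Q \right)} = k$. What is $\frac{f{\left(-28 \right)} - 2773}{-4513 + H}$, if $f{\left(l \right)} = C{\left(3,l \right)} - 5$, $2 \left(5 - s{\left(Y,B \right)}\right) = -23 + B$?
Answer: $\frac{2342100}{3808489} \approx 0.61497$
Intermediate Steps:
$s{\left(Y,B \right)} = \frac{33}{2} - \frac{B}{2}$ ($s{\left(Y,B \right)} = 5 - \frac{-23 + B}{2} = 5 - \left(- \frac{23}{2} + \frac{B}{2}\right) = \frac{33}{2} - \frac{B}{2}$)
$f{\left(l \right)} = -2$ ($f{\left(l \right)} = 3 - 5 = -2$)
$H = \frac{483}{844}$ ($H = \frac{405 + 561}{1667 + \left(\frac{33}{2} - - \frac{9}{2}\right)} = \frac{966}{1667 + \left(\frac{33}{2} + \frac{9}{2}\right)} = \frac{966}{1667 + 21} = \frac{966}{1688} = 966 \cdot \frac{1}{1688} = \frac{483}{844} \approx 0.57228$)
$\frac{f{\left(-28 \right)} - 2773}{-4513 + H} = \frac{-2 - 2773}{-4513 + \frac{483}{844}} = - \frac{2775}{- \frac{3808489}{844}} = \left(-2775\right) \left(- \frac{844}{3808489}\right) = \frac{2342100}{3808489}$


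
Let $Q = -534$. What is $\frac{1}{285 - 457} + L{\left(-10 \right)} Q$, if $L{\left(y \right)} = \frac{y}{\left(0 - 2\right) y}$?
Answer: $\frac{45923}{172} \approx 266.99$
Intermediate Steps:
$L{\left(y \right)} = - \frac{1}{2}$ ($L{\left(y \right)} = \frac{y}{\left(-2\right) y} = y \left(- \frac{1}{2 y}\right) = - \frac{1}{2}$)
$\frac{1}{285 - 457} + L{\left(-10 \right)} Q = \frac{1}{285 - 457} - -267 = \frac{1}{-172} + 267 = - \frac{1}{172} + 267 = \frac{45923}{172}$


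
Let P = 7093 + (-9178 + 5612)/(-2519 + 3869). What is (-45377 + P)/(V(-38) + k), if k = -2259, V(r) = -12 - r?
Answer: 25843483/1507275 ≈ 17.146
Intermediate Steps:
P = 4785992/675 (P = 7093 - 3566/1350 = 7093 - 3566*1/1350 = 7093 - 1783/675 = 4785992/675 ≈ 7090.4)
(-45377 + P)/(V(-38) + k) = (-45377 + 4785992/675)/((-12 - 1*(-38)) - 2259) = -25843483/(675*((-12 + 38) - 2259)) = -25843483/(675*(26 - 2259)) = -25843483/675/(-2233) = -25843483/675*(-1/2233) = 25843483/1507275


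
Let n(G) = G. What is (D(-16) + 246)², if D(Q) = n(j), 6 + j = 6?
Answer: 60516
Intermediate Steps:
j = 0 (j = -6 + 6 = 0)
D(Q) = 0
(D(-16) + 246)² = (0 + 246)² = 246² = 60516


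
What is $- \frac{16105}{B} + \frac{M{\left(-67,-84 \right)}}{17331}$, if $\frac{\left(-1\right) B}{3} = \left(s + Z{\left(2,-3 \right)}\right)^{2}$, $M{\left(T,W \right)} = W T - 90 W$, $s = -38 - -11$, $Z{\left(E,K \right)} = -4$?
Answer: $\frac{105712253}{16655091} \approx 6.3471$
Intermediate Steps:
$s = -27$ ($s = -38 + 11 = -27$)
$M{\left(T,W \right)} = - 90 W + T W$ ($M{\left(T,W \right)} = T W - 90 W = - 90 W + T W$)
$B = -2883$ ($B = - 3 \left(-27 - 4\right)^{2} = - 3 \left(-31\right)^{2} = \left(-3\right) 961 = -2883$)
$- \frac{16105}{B} + \frac{M{\left(-67,-84 \right)}}{17331} = - \frac{16105}{-2883} + \frac{\left(-84\right) \left(-90 - 67\right)}{17331} = \left(-16105\right) \left(- \frac{1}{2883}\right) + \left(-84\right) \left(-157\right) \frac{1}{17331} = \frac{16105}{2883} + 13188 \cdot \frac{1}{17331} = \frac{16105}{2883} + \frac{4396}{5777} = \frac{105712253}{16655091}$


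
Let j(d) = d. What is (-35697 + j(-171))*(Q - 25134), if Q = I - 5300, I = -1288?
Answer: 1137804696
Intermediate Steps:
Q = -6588 (Q = -1288 - 5300 = -6588)
(-35697 + j(-171))*(Q - 25134) = (-35697 - 171)*(-6588 - 25134) = -35868*(-31722) = 1137804696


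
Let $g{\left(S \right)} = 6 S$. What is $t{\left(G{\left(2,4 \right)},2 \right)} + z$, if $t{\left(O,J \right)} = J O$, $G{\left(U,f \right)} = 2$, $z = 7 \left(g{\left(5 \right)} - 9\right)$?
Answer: $151$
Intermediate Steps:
$z = 147$ ($z = 7 \left(6 \cdot 5 - 9\right) = 7 \left(30 - 9\right) = 7 \cdot 21 = 147$)
$t{\left(G{\left(2,4 \right)},2 \right)} + z = 2 \cdot 2 + 147 = 4 + 147 = 151$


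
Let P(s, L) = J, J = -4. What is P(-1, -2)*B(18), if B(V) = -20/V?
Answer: 40/9 ≈ 4.4444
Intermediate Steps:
P(s, L) = -4
P(-1, -2)*B(18) = -(-80)/18 = -4*(-10/9) = 40/9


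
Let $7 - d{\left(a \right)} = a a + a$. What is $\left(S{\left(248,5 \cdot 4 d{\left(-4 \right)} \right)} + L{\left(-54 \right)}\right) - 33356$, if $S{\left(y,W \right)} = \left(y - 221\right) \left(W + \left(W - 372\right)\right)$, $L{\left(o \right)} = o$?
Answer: $-48854$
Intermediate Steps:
$d{\left(a \right)} = 7 - a - a^{2}$ ($d{\left(a \right)} = 7 - \left(a a + a\right) = 7 - \left(a^{2} + a\right) = 7 - \left(a + a^{2}\right) = 7 - a - a^{2}$)
$S{\left(y,W \right)} = \left(-372 + 2 W\right) \left(-221 + y\right)$ ($S{\left(y,W \right)} = \left(-221 + y\right) \left(W + \left(-372 + W\right)\right) = \left(-221 + y\right) \left(-372 + 2 W\right) = \left(-372 + 2 W\right) \left(-221 + y\right)$)
$\left(S{\left(248,5 \cdot 4 d{\left(-4 \right)} \right)} + L{\left(-54 \right)}\right) - 33356 = \left(\left(82212 - 442 \cdot 5 \cdot 4 \left(7 - -4 - \left(-4\right)^{2}\right) - 92256 + 2 \cdot 5 \cdot 4 \left(7 - -4 - \left(-4\right)^{2}\right) 248\right) - 54\right) - 33356 = \left(\left(82212 - 442 \cdot 20 \left(7 + 4 - 16\right) - 92256 + 2 \cdot 20 \left(7 + 4 - 16\right) 248\right) - 54\right) - 33356 = \left(\left(82212 - 442 \cdot 20 \left(-5\right) - 92256 + 2 \cdot 20 \left(-5\right) 248\right) - 54\right) - 33356 = \left(\left(82212 - -44200 - 92256 + 2 \left(-100\right) 248\right) - 54\right) - 33356 = \left(\left(82212 + 44200 - 92256 - 49600\right) - 54\right) - 33356 = \left(-15444 - 54\right) - 33356 = -15498 - 33356 = -48854$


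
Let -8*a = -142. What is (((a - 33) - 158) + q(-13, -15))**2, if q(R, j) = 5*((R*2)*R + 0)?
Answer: 36808489/16 ≈ 2.3005e+6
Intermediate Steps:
a = 71/4 (a = -1/8*(-142) = 71/4 ≈ 17.750)
q(R, j) = 10*R**2 (q(R, j) = 5*((2*R)*R + 0) = 5*(2*R**2 + 0) = 5*(2*R**2) = 10*R**2)
(((a - 33) - 158) + q(-13, -15))**2 = (((71/4 - 33) - 158) + 10*(-13)**2)**2 = ((-61/4 - 158) + 10*169)**2 = (-693/4 + 1690)**2 = (6067/4)**2 = 36808489/16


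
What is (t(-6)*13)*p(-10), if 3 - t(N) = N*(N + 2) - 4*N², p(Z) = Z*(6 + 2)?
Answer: -127920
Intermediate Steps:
p(Z) = 8*Z (p(Z) = Z*8 = 8*Z)
t(N) = 3 + 4*N² - N*(2 + N) (t(N) = 3 - (N*(N + 2) - 4*N²) = 3 - (N*(2 + N) - 4*N²) = 3 - (-4*N² + N*(2 + N)) = 3 + (4*N² - N*(2 + N)) = 3 + 4*N² - N*(2 + N))
(t(-6)*13)*p(-10) = ((3 - 2*(-6) + 3*(-6)²)*13)*(8*(-10)) = ((3 + 12 + 3*36)*13)*(-80) = ((3 + 12 + 108)*13)*(-80) = (123*13)*(-80) = 1599*(-80) = -127920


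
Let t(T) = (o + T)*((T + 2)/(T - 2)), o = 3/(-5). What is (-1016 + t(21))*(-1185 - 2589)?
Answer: 355412676/95 ≈ 3.7412e+6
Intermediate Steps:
o = -⅗ (o = 3*(-⅕) = -⅗ ≈ -0.60000)
t(T) = (2 + T)*(-⅗ + T)/(-2 + T) (t(T) = (-⅗ + T)*((T + 2)/(T - 2)) = (-⅗ + T)*((2 + T)/(-2 + T)) = (2 + T)*(-⅗ + T)/(-2 + T))
(-1016 + t(21))*(-1185 - 2589) = (-1016 + (-6 + 5*21² + 7*21)/(5*(-2 + 21)))*(-1185 - 2589) = (-1016 + (⅕)*(-6 + 5*441 + 147)/19)*(-3774) = (-1016 + (⅕)*(1/19)*(-6 + 2205 + 147))*(-3774) = (-1016 + (⅕)*(1/19)*2346)*(-3774) = (-1016 + 2346/95)*(-3774) = -94174/95*(-3774) = 355412676/95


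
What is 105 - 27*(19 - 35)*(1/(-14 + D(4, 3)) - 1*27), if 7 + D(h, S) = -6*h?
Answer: -57843/5 ≈ -11569.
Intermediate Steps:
D(h, S) = -7 - 6*h
105 - 27*(19 - 35)*(1/(-14 + D(4, 3)) - 1*27) = 105 - 27*(19 - 35)*(1/(-14 + (-7 - 6*4)) - 1*27) = 105 - (-432)*(1/(-14 + (-7 - 24)) - 27) = 105 - (-432)*(1/(-14 - 31) - 27) = 105 - (-432)*(1/(-45) - 27) = 105 - (-432)*(-1/45 - 27) = 105 - (-432)*(-1216)/45 = 105 - 27*19456/45 = 105 - 58368/5 = -57843/5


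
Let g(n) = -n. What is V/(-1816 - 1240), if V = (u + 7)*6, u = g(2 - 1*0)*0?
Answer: -21/1528 ≈ -0.013743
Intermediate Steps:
u = 0 (u = -(2 - 1*0)*0 = -(2 + 0)*0 = -1*2*0 = -2*0 = 0)
V = 42 (V = (0 + 7)*6 = 7*6 = 42)
V/(-1816 - 1240) = 42/(-1816 - 1240) = 42/(-3056) = -1/3056*42 = -21/1528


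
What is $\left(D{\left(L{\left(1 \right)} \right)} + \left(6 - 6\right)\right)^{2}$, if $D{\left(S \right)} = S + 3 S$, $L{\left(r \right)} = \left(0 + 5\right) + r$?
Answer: $576$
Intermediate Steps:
$L{\left(r \right)} = 5 + r$
$D{\left(S \right)} = 4 S$
$\left(D{\left(L{\left(1 \right)} \right)} + \left(6 - 6\right)\right)^{2} = \left(4 \left(5 + 1\right) + \left(6 - 6\right)\right)^{2} = \left(4 \cdot 6 + 0\right)^{2} = \left(24 + 0\right)^{2} = 24^{2} = 576$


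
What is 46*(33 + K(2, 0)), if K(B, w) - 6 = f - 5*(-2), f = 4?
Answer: 2438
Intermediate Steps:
K(B, w) = 20 (K(B, w) = 6 + (4 - 5*(-2)) = 6 + (4 + 10) = 6 + 14 = 20)
46*(33 + K(2, 0)) = 46*(33 + 20) = 46*53 = 2438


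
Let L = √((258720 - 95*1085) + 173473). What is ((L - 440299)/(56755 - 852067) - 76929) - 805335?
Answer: -701674706069/795312 - √329118/795312 ≈ -8.8226e+5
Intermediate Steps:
L = √329118 (L = √((258720 - 103075) + 173473) = √(155645 + 173473) = √329118 ≈ 573.69)
((L - 440299)/(56755 - 852067) - 76929) - 805335 = ((√329118 - 440299)/(56755 - 852067) - 76929) - 805335 = ((-440299 + √329118)/(-795312) - 76929) - 805335 = ((-440299 + √329118)*(-1/795312) - 76929) - 805335 = ((440299/795312 - √329118/795312) - 76929) - 805335 = (-61182116549/795312 - √329118/795312) - 805335 = -701674706069/795312 - √329118/795312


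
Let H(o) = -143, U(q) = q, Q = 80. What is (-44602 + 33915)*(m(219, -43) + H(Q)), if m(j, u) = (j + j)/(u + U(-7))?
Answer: 40546478/25 ≈ 1.6219e+6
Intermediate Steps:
m(j, u) = 2*j/(-7 + u) (m(j, u) = (j + j)/(u - 7) = (2*j)/(-7 + u) = 2*j/(-7 + u))
(-44602 + 33915)*(m(219, -43) + H(Q)) = (-44602 + 33915)*(2*219/(-7 - 43) - 143) = -10687*(2*219/(-50) - 143) = -10687*(2*219*(-1/50) - 143) = -10687*(-219/25 - 143) = -10687*(-3794/25) = 40546478/25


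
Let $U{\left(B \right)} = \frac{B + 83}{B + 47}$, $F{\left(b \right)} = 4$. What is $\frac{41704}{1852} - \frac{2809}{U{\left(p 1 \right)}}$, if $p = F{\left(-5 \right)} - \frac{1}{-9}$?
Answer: $- \frac{147521709}{90748} \approx -1625.6$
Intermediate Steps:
$p = \frac{37}{9}$ ($p = 4 - \frac{1}{-9} = 4 - - \frac{1}{9} = 4 + \frac{1}{9} = \frac{37}{9} \approx 4.1111$)
$U{\left(B \right)} = \frac{83 + B}{47 + B}$
$\frac{41704}{1852} - \frac{2809}{U{\left(p 1 \right)}} = \frac{41704}{1852} - \frac{2809}{\frac{1}{47 + \frac{37}{9} \cdot 1} \left(83 + \frac{37}{9} \cdot 1\right)} = 41704 \cdot \frac{1}{1852} - \frac{2809}{\frac{1}{47 + \frac{37}{9}} \left(83 + \frac{37}{9}\right)} = \frac{10426}{463} - \frac{2809}{\frac{1}{\frac{460}{9}} \cdot \frac{784}{9}} = \frac{10426}{463} - \frac{2809}{\frac{9}{460} \cdot \frac{784}{9}} = \frac{10426}{463} - \frac{2809}{\frac{196}{115}} = \frac{10426}{463} - \frac{323035}{196} = - \frac{147521709}{90748}$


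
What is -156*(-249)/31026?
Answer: 6474/5171 ≈ 1.2520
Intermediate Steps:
-156*(-249)/31026 = 38844*(1/31026) = 6474/5171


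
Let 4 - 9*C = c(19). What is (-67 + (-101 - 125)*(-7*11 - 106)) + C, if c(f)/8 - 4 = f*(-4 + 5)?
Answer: 41271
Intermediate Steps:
c(f) = 32 + 8*f (c(f) = 32 + 8*(f*(-4 + 5)) = 32 + 8*(f*1) = 32 + 8*f)
C = -20 (C = 4/9 - (32 + 8*19)/9 = 4/9 - (32 + 152)/9 = 4/9 - ⅑*184 = 4/9 - 184/9 = -20)
(-67 + (-101 - 125)*(-7*11 - 106)) + C = (-67 + (-101 - 125)*(-7*11 - 106)) - 20 = (-67 - 226*(-77 - 106)) - 20 = (-67 - 226*(-183)) - 20 = (-67 + 41358) - 20 = 41291 - 20 = 41271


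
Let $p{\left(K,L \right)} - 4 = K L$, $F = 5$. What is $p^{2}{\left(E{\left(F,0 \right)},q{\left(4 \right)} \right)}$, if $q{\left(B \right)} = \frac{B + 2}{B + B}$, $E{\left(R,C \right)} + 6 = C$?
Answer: $\frac{1}{4} \approx 0.25$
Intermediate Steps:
$E{\left(R,C \right)} = -6 + C$
$q{\left(B \right)} = \frac{2 + B}{2 B}$
$p{\left(K,L \right)} = 4 + K L$
$p^{2}{\left(E{\left(F,0 \right)},q{\left(4 \right)} \right)} = \left(4 + \left(-6 + 0\right) \frac{2 + 4}{2 \cdot 4}\right)^{2} = \left(4 - 6 \cdot \frac{1}{2} \cdot \frac{1}{4} \cdot 6\right)^{2} = \left(4 - \frac{9}{2}\right)^{2} = \left(- \frac{1}{2}\right)^{2} = \frac{1}{4}$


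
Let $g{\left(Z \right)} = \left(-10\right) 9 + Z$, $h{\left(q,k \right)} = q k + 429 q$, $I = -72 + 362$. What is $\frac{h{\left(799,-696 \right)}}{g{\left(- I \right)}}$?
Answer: $\frac{213333}{380} \approx 561.4$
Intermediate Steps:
$I = 290$
$h{\left(q,k \right)} = 429 q + k q$ ($h{\left(q,k \right)} = k q + 429 q = 429 q + k q$)
$g{\left(Z \right)} = -90 + Z$
$\frac{h{\left(799,-696 \right)}}{g{\left(- I \right)}} = \frac{799 \left(429 - 696\right)}{-90 - 290} = \frac{799 \left(-267\right)}{-90 - 290} = - \frac{213333}{-380} = \left(-213333\right) \left(- \frac{1}{380}\right) = \frac{213333}{380}$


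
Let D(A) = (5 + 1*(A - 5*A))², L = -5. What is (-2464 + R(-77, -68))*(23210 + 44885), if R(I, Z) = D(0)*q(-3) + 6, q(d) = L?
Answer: -175889385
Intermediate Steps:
q(d) = -5
D(A) = (5 - 4*A)² (D(A) = (5 + 1*(-4*A))² = (5 - 4*A)²)
R(I, Z) = -119 (R(I, Z) = (-5 + 4*0)²*(-5) + 6 = (-5 + 0)²*(-5) + 6 = (-5)²*(-5) + 6 = 25*(-5) + 6 = -125 + 6 = -119)
(-2464 + R(-77, -68))*(23210 + 44885) = (-2464 - 119)*(23210 + 44885) = -2583*68095 = -175889385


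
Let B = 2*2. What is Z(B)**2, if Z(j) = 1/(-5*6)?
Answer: 1/900 ≈ 0.0011111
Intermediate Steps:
B = 4
Z(j) = -1/30 (Z(j) = 1/(-30) = -1/30)
Z(B)**2 = (-1/30)**2 = 1/900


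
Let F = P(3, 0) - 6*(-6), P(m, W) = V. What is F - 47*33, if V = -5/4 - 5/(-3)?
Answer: -18175/12 ≈ -1514.6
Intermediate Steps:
V = 5/12 (V = -5*¼ - 5*(-⅓) = -5/4 + 5/3 = 5/12 ≈ 0.41667)
P(m, W) = 5/12
F = 437/12 (F = 5/12 - 6*(-6) = 5/12 + 36 = 437/12 ≈ 36.417)
F - 47*33 = 437/12 - 47*33 = 437/12 - 1551 = -18175/12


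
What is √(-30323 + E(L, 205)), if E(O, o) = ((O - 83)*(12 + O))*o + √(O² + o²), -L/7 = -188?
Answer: √(335641597 + √1773881) ≈ 18321.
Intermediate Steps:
L = 1316 (L = -7*(-188) = 1316)
E(O, o) = √(O² + o²) + o*(-83 + O)*(12 + O) (E(O, o) = ((-83 + O)*(12 + O))*o + √(O² + o²) = o*(-83 + O)*(12 + O) + √(O² + o²) = √(O² + o²) + o*(-83 + O)*(12 + O))
√(-30323 + E(L, 205)) = √(-30323 + (√(1316² + 205²) - 996*205 + 205*1316² - 71*1316*205)) = √(-30323 + (√(1731856 + 42025) - 204180 + 205*1731856 - 19154380)) = √(-30323 + (√1773881 - 204180 + 355030480 - 19154380)) = √(-30323 + (335671920 + √1773881)) = √(335641597 + √1773881)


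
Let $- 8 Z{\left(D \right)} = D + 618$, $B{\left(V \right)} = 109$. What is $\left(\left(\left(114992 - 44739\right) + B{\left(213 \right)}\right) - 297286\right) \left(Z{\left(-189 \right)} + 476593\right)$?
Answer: $- \frac{216276442265}{2} \approx -1.0814 \cdot 10^{11}$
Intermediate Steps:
$Z{\left(D \right)} = - \frac{309}{4} - \frac{D}{8}$ ($Z{\left(D \right)} = - \frac{D + 618}{8} = - \frac{618 + D}{8} = - \frac{309}{4} - \frac{D}{8}$)
$\left(\left(\left(114992 - 44739\right) + B{\left(213 \right)}\right) - 297286\right) \left(Z{\left(-189 \right)} + 476593\right) = \left(\left(\left(114992 - 44739\right) + 109\right) - 297286\right) \left(\left(- \frac{309}{4} - - \frac{189}{8}\right) + 476593\right) = \left(\left(70253 + 109\right) - 297286\right) \left(\left(- \frac{309}{4} + \frac{189}{8}\right) + 476593\right) = \left(70362 - 297286\right) \left(- \frac{429}{8} + 476593\right) = \left(-226924\right) \frac{3812315}{8} = - \frac{216276442265}{2}$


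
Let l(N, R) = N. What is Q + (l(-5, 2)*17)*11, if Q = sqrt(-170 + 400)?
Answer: -935 + sqrt(230) ≈ -919.83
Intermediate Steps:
Q = sqrt(230) ≈ 15.166
Q + (l(-5, 2)*17)*11 = sqrt(230) - 5*17*11 = sqrt(230) - 85*11 = sqrt(230) - 935 = -935 + sqrt(230)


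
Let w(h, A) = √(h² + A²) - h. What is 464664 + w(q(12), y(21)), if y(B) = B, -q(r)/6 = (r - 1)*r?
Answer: 465456 + 3*√69745 ≈ 4.6625e+5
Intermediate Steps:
q(r) = -6*r*(-1 + r) (q(r) = -6*(r - 1)*r = -6*(-1 + r)*r = -6*r*(-1 + r))
w(h, A) = √(A² + h²) - h
464664 + w(q(12), y(21)) = 464664 + (√(21² + (6*12*(1 - 1*12))²) - 6*12*(1 - 1*12)) = 464664 + (√(441 + (6*12*(1 - 12))²) - 6*12*(1 - 12)) = 464664 + (√(441 + (6*12*(-11))²) - 6*12*(-11)) = 464664 + (√(441 + (-792)²) - 1*(-792)) = 464664 + (√(441 + 627264) + 792) = 464664 + (√627705 + 792) = 464664 + (3*√69745 + 792) = 464664 + (792 + 3*√69745) = 465456 + 3*√69745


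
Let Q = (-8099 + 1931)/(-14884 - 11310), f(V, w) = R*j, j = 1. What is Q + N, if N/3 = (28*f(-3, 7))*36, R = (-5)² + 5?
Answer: 1188162924/13097 ≈ 90720.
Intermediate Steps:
R = 30 (R = 25 + 5 = 30)
f(V, w) = 30 (f(V, w) = 30*1 = 30)
N = 90720 (N = 3*((28*30)*36) = 3*(840*36) = 3*30240 = 90720)
Q = 3084/13097 (Q = -6168/(-26194) = -6168*(-1/26194) = 3084/13097 ≈ 0.23547)
Q + N = 3084/13097 + 90720 = 1188162924/13097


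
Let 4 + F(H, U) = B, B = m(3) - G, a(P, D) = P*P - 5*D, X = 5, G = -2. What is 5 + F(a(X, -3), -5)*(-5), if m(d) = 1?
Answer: 10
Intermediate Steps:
a(P, D) = P² - 5*D
B = 3 (B = 1 - 1*(-2) = 1 + 2 = 3)
F(H, U) = -1 (F(H, U) = -4 + 3 = -1)
5 + F(a(X, -3), -5)*(-5) = 5 - 1*(-5) = 5 + 5 = 10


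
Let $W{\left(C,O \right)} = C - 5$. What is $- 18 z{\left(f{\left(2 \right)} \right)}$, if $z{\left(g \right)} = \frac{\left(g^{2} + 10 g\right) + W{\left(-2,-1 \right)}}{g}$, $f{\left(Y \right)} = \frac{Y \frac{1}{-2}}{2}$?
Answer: $-423$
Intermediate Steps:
$W{\left(C,O \right)} = -5 + C$
$f{\left(Y \right)} = - \frac{Y}{4}$ ($f{\left(Y \right)} = Y \left(- \frac{1}{2}\right) \frac{1}{2} = - \frac{Y}{2} \cdot \frac{1}{2} = - \frac{Y}{4}$)
$z{\left(g \right)} = \frac{-7 + g^{2} + 10 g}{g}$ ($z{\left(g \right)} = \frac{\left(g^{2} + 10 g\right) - 7}{g} = \frac{-7 + g^{2} + 10 g}{g}$)
$- 18 z{\left(f{\left(2 \right)} \right)} = - 18 \left(10 - \frac{1}{2} - \frac{7}{\left(- \frac{1}{4}\right) 2}\right) = - 18 \left(10 - \frac{1}{2} - \frac{7}{- \frac{1}{2}}\right) = - 18 \left(10 - \frac{1}{2} - -14\right) = - 18 \left(10 - \frac{1}{2} + 14\right) = \left(-18\right) \frac{47}{2} = -423$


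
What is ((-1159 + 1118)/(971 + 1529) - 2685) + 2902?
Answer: 542459/2500 ≈ 216.98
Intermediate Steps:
((-1159 + 1118)/(971 + 1529) - 2685) + 2902 = (-41/2500 - 2685) + 2902 = -6712541/2500 + 2902 = 542459/2500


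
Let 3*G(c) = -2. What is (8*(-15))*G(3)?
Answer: 80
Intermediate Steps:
G(c) = -⅔ (G(c) = (⅓)*(-2) = -⅔)
(8*(-15))*G(3) = (8*(-15))*(-⅔) = -120*(-⅔) = 80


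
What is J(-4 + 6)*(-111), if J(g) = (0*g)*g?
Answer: 0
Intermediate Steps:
J(g) = 0 (J(g) = 0*g = 0)
J(-4 + 6)*(-111) = 0*(-111) = 0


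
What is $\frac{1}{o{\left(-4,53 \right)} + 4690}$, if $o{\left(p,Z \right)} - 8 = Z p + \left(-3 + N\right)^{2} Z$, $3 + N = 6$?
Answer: $\frac{1}{4486} \approx 0.00022292$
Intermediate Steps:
$N = 3$ ($N = -3 + 6 = 3$)
$o{\left(p,Z \right)} = 8 + Z p$ ($o{\left(p,Z \right)} = 8 + \left(Z p + \left(-3 + 3\right)^{2} Z\right) = 8 + \left(Z p + 0^{2} Z\right) = 8 + \left(Z p + 0 Z\right) = 8 + \left(Z p + 0\right) = 8 + Z p$)
$\frac{1}{o{\left(-4,53 \right)} + 4690} = \frac{1}{\left(8 + 53 \left(-4\right)\right) + 4690} = \frac{1}{\left(8 - 212\right) + 4690} = \frac{1}{-204 + 4690} = \frac{1}{4486}$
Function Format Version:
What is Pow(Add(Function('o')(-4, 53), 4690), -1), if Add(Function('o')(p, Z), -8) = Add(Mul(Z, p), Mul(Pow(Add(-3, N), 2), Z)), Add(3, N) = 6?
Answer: Rational(1, 4486) ≈ 0.00022292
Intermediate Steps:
N = 3 (N = Add(-3, 6) = 3)
Function('o')(p, Z) = Add(8, Mul(Z, p)) (Function('o')(p, Z) = Add(8, Add(Mul(Z, p), Mul(Pow(Add(-3, 3), 2), Z))) = Add(8, Add(Mul(Z, p), Mul(Pow(0, 2), Z))) = Add(8, Add(Mul(Z, p), Mul(0, Z))) = Add(8, Add(Mul(Z, p), 0)) = Add(8, Mul(Z, p)))
Pow(Add(Function('o')(-4, 53), 4690), -1) = Pow(Add(Add(8, Mul(53, -4)), 4690), -1) = Pow(Add(Add(8, -212), 4690), -1) = Pow(Add(-204, 4690), -1) = Pow(4486, -1) = Rational(1, 4486)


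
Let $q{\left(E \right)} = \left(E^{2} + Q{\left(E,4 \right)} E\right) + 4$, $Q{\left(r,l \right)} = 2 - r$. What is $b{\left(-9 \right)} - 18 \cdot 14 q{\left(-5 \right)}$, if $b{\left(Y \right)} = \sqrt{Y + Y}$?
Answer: $1512 + 3 i \sqrt{2} \approx 1512.0 + 4.2426 i$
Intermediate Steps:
$b{\left(Y \right)} = \sqrt{2} \sqrt{Y}$ ($b{\left(Y \right)} = \sqrt{2 Y} = \sqrt{2} \sqrt{Y}$)
$q{\left(E \right)} = 4 + E^{2} + E \left(2 - E\right)$ ($q{\left(E \right)} = \left(E^{2} + \left(2 - E\right) E\right) + 4 = \left(E^{2} + E \left(2 - E\right)\right) + 4 = 4 + E^{2} + E \left(2 - E\right)$)
$b{\left(-9 \right)} - 18 \cdot 14 q{\left(-5 \right)} = \sqrt{2} \sqrt{-9} - 18 \cdot 14 \left(4 + 2 \left(-5\right)\right) = \sqrt{2} \cdot 3 i - 252 \left(4 - 10\right) = 3 i \sqrt{2} - 252 \left(-6\right) = 3 i \sqrt{2} - -1512 = 3 i \sqrt{2} + 1512 = 1512 + 3 i \sqrt{2}$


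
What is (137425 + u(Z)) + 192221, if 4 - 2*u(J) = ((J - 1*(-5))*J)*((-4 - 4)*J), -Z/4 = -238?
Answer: 3469661360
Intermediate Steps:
Z = 952 (Z = -4*(-238) = 952)
u(J) = 2 + 4*J²*(5 + J) (u(J) = 2 - (J - 1*(-5))*J*(-4 - 4)*J/2 = 2 - (J + 5)*J*(-8*J)/2 = 2 - (5 + J)*J*(-8*J)/2 = 2 - J*(5 + J)*(-8*J)/2 = 2 - (-4)*J²*(5 + J) = 2 + 4*J²*(5 + J))
(137425 + u(Z)) + 192221 = (137425 + (2 + 4*952³ + 20*952²)) + 192221 = (137425 + (2 + 4*862801408 + 20*906304)) + 192221 = (137425 + (2 + 3451205632 + 18126080)) + 192221 = (137425 + 3469331714) + 192221 = 3469469139 + 192221 = 3469661360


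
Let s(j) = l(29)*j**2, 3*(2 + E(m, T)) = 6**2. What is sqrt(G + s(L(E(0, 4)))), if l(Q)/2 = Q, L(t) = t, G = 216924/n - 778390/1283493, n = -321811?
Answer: sqrt(1029431586036647571064854)/13323940833 ≈ 76.149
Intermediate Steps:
E(m, T) = 10 (E(m, T) = -2 + (1/3)*6**2 = -2 + (1/3)*36 = -2 + 12 = 10)
G = -17061770962/13323940833 (G = 216924/(-321811) - 778390/1283493 = 216924*(-1/321811) - 778390*1/1283493 = -216924/321811 - 778390/1283493 = -17061770962/13323940833 ≈ -1.2805)
l(Q) = 2*Q
s(j) = 58*j**2 (s(j) = (2*29)*j**2 = 58*j**2)
sqrt(G + s(L(E(0, 4)))) = sqrt(-17061770962/13323940833 + 58*10**2) = sqrt(-17061770962/13323940833 + 58*100) = sqrt(-17061770962/13323940833 + 5800) = sqrt(77261795060438/13323940833) = sqrt(1029431586036647571064854)/13323940833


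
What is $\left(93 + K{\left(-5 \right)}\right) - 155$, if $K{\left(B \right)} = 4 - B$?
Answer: $-53$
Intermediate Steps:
$\left(93 + K{\left(-5 \right)}\right) - 155 = \left(93 + \left(4 - -5\right)\right) - 155 = \left(93 + \left(4 + 5\right)\right) - 155 = \left(93 + 9\right) - 155 = 102 - 155 = -53$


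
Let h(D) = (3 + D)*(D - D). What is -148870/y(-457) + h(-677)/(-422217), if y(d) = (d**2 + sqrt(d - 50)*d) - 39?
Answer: -31085544700/43707502543 - 884436670*I*sqrt(3)/43707502543 ≈ -0.71122 - 0.035049*I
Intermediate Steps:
h(D) = 0 (h(D) = (3 + D)*0 = 0)
y(d) = -39 + d**2 + d*sqrt(-50 + d) (y(d) = (d**2 + sqrt(-50 + d)*d) - 39 = (d**2 + d*sqrt(-50 + d)) - 39 = -39 + d**2 + d*sqrt(-50 + d))
-148870/y(-457) + h(-677)/(-422217) = -148870/(-39 + (-457)**2 - 457*sqrt(-50 - 457)) + 0/(-422217) = -148870/(-39 + 208849 - 5941*I*sqrt(3)) + 0*(-1/422217) = -148870/(-39 + 208849 - 5941*I*sqrt(3)) + 0 = -148870/(208810 - 5941*I*sqrt(3)) + 0 = -148870/(208810 - 5941*I*sqrt(3))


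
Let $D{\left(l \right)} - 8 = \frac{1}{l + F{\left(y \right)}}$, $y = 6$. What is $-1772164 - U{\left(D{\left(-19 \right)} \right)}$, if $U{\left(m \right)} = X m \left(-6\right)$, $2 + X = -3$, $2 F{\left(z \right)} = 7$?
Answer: $- \frac{54944464}{31} \approx -1.7724 \cdot 10^{6}$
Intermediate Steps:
$F{\left(z \right)} = \frac{7}{2}$ ($F{\left(z \right)} = \frac{1}{2} \cdot 7 = \frac{7}{2}$)
$X = -5$ ($X = -2 - 3 = -5$)
$D{\left(l \right)} = 8 + \frac{1}{\frac{7}{2} + l}$ ($D{\left(l \right)} = 8 + \frac{1}{l + \frac{7}{2}} = 8 + \frac{1}{\frac{7}{2} + l}$)
$U{\left(m \right)} = 30 m$ ($U{\left(m \right)} = - 5 m \left(-6\right) = 30 m$)
$-1772164 - U{\left(D{\left(-19 \right)} \right)} = -1772164 - 30 \frac{2 \left(29 + 8 \left(-19\right)\right)}{7 + 2 \left(-19\right)} = -1772164 - 30 \frac{2 \left(29 - 152\right)}{7 - 38} = -1772164 - 30 \cdot 2 \frac{1}{-31} \left(-123\right) = -1772164 - 30 \cdot 2 \left(- \frac{1}{31}\right) \left(-123\right) = -1772164 - 30 \cdot \frac{246}{31} = -1772164 - \frac{7380}{31} = - \frac{54944464}{31}$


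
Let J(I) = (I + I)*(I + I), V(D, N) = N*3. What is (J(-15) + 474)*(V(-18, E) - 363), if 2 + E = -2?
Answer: -515250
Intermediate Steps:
E = -4 (E = -2 - 2 = -4)
V(D, N) = 3*N
J(I) = 4*I**2 (J(I) = (2*I)*(2*I) = 4*I**2)
(J(-15) + 474)*(V(-18, E) - 363) = (4*(-15)**2 + 474)*(3*(-4) - 363) = (4*225 + 474)*(-12 - 363) = (900 + 474)*(-375) = 1374*(-375) = -515250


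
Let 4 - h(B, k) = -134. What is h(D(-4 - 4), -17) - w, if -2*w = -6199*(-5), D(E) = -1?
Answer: 31271/2 ≈ 15636.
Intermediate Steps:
w = -30995/2 (w = -(-6199)*(-5)/2 = -1/2*30995 = -30995/2 ≈ -15498.)
h(B, k) = 138 (h(B, k) = 4 - 1*(-134) = 4 + 134 = 138)
h(D(-4 - 4), -17) - w = 138 - 1*(-30995/2) = 138 + 30995/2 = 31271/2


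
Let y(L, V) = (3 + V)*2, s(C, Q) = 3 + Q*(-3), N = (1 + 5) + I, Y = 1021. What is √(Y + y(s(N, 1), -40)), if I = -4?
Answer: √947 ≈ 30.773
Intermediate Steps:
N = 2 (N = (1 + 5) - 4 = 6 - 4 = 2)
s(C, Q) = 3 - 3*Q
y(L, V) = 6 + 2*V
√(Y + y(s(N, 1), -40)) = √(1021 + (6 + 2*(-40))) = √(1021 + (6 - 80)) = √(1021 - 74) = √947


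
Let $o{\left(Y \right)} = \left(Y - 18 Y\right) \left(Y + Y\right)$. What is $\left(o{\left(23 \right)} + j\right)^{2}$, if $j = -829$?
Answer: $354004225$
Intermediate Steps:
$o{\left(Y \right)} = - 34 Y^{2}$ ($o{\left(Y \right)} = - 17 Y 2 Y = - 34 Y^{2}$)
$\left(o{\left(23 \right)} + j\right)^{2} = \left(- 34 \cdot 23^{2} - 829\right)^{2} = \left(\left(-34\right) 529 - 829\right)^{2} = \left(-17986 - 829\right)^{2} = \left(-18815\right)^{2} = 354004225$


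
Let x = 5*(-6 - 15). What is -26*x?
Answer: 2730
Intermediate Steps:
x = -105 (x = 5*(-21) = -105)
-26*x = -26*(-105) = 2730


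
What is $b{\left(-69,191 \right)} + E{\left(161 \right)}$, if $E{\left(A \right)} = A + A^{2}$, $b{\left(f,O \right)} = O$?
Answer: $26273$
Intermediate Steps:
$b{\left(-69,191 \right)} + E{\left(161 \right)} = 191 + 161 \left(1 + 161\right) = 191 + 161 \cdot 162 = 191 + 26082 = 26273$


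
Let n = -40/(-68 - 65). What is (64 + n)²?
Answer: 73136704/17689 ≈ 4134.6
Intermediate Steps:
n = 40/133 (n = -40/(-133) = -40*(-1/133) = 40/133 ≈ 0.30075)
(64 + n)² = (64 + 40/133)² = (8552/133)² = 73136704/17689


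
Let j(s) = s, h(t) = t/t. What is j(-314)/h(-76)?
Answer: -314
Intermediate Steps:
h(t) = 1
j(-314)/h(-76) = -314/1 = -314*1 = -314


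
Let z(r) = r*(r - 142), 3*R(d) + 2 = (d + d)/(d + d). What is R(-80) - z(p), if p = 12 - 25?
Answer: -6046/3 ≈ -2015.3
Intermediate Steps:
p = -13
R(d) = -⅓ (R(d) = -⅔ + ((d + d)/(d + d))/3 = -⅔ + ((2*d)/((2*d)))/3 = -⅔ + ((2*d)*(1/(2*d)))/3 = -⅔ + (⅓)*1 = -⅔ + ⅓ = -⅓)
z(r) = r*(-142 + r)
R(-80) - z(p) = -⅓ - (-13)*(-142 - 13) = -⅓ - (-13)*(-155) = -⅓ - 1*2015 = -⅓ - 2015 = -6046/3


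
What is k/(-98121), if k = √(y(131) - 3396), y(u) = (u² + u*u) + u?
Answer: -√31057/98121 ≈ -0.0017960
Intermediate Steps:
y(u) = u + 2*u² (y(u) = (u² + u²) + u = 2*u² + u = u + 2*u²)
k = √31057 (k = √(131*(1 + 2*131) - 3396) = √(131*(1 + 262) - 3396) = √(131*263 - 3396) = √(34453 - 3396) = √31057 ≈ 176.23)
k/(-98121) = √31057/(-98121) = √31057*(-1/98121) = -√31057/98121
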